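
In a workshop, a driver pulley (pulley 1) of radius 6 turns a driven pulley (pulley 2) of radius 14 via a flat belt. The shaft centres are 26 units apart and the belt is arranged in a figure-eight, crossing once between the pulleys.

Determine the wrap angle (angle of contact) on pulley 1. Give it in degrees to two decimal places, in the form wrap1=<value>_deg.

wrap1=280.57_deg

crossed belt: β = asin((r1+r2)/C) = asin(20/26) = 50.2849°
wrap1 = wrap2 = π + 2β = 280.5697°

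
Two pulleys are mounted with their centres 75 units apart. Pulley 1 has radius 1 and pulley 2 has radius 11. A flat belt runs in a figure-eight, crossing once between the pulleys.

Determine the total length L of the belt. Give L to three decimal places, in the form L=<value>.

L=189.623

crossed belt: β = asin((r1+r2)/C) = asin(12/75) = 9.2069°
wrap1 = wrap2 = π + 2β = 198.4138°
tangent length = C·cosβ = 74.0338
L = (r1+r2)·wrap + 2·C·cosβ = 12·3.4630 + 2·74.0338 = 189.6232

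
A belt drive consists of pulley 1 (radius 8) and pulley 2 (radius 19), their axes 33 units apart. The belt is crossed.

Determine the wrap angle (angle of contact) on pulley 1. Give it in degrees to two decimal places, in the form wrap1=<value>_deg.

wrap1=289.81_deg

crossed belt: β = asin((r1+r2)/C) = asin(27/33) = 54.9032°
wrap1 = wrap2 = π + 2β = 289.8064°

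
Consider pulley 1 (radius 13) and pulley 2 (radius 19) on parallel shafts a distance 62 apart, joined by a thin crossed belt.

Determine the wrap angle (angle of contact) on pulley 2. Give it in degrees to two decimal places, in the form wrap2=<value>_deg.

wrap2=242.15_deg

crossed belt: β = asin((r1+r2)/C) = asin(32/62) = 31.0730°
wrap1 = wrap2 = π + 2β = 242.1459°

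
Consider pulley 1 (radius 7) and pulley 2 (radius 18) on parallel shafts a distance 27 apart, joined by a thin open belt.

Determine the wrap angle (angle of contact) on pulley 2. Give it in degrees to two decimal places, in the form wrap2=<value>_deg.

open belt: β = asin((r2−r1)/C) = asin(11/27) = 24.0421°
wrap1 = π − 2β = 131.9158°
wrap2 = π + 2β = 228.0842°

wrap2=228.08_deg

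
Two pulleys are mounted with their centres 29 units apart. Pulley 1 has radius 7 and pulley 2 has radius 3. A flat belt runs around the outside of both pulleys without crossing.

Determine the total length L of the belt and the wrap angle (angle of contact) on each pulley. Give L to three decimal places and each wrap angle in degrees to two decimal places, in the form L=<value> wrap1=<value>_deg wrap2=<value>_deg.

L=89.969 wrap1=195.86_deg wrap2=164.14_deg

open belt: β = asin((r2−r1)/C) = asin(-4/29) = -7.9281°
wrap1 = π − 2β = 195.8563°
wrap2 = π + 2β = 164.1437°
tangent length = C·cosβ = 28.7228
L = r1·wrap1 + r2·wrap2 + 2·C·cosβ = 7·3.4183 + 3·2.8648 + 2·28.7228 = 89.9685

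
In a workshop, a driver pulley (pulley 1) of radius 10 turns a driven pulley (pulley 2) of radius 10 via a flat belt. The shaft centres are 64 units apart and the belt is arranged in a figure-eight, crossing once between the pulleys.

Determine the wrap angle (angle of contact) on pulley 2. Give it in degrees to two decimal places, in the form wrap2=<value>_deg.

crossed belt: β = asin((r1+r2)/C) = asin(20/64) = 18.2100°
wrap1 = wrap2 = π + 2β = 216.4199°

wrap2=216.42_deg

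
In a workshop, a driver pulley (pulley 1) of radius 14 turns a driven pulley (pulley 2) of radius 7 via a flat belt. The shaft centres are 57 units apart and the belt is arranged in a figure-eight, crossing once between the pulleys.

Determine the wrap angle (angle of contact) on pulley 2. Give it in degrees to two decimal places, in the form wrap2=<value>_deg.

crossed belt: β = asin((r1+r2)/C) = asin(21/57) = 21.6183°
wrap1 = wrap2 = π + 2β = 223.2365°

wrap2=223.24_deg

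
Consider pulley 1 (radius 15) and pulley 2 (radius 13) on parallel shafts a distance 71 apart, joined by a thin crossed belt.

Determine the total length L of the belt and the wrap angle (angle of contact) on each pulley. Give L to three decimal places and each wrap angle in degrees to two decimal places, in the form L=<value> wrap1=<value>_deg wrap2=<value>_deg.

crossed belt: β = asin((r1+r2)/C) = asin(28/71) = 23.2265°
wrap1 = wrap2 = π + 2β = 226.4529°
tangent length = C·cosβ = 65.2457
L = (r1+r2)·wrap + 2·C·cosβ = 28·3.9523 + 2·65.2457 = 241.1571

L=241.157 wrap1=226.45_deg wrap2=226.45_deg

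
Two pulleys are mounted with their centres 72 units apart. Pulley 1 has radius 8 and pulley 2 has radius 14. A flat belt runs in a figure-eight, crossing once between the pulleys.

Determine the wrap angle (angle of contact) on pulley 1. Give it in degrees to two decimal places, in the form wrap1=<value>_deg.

crossed belt: β = asin((r1+r2)/C) = asin(22/72) = 17.7916°
wrap1 = wrap2 = π + 2β = 215.5832°

wrap1=215.58_deg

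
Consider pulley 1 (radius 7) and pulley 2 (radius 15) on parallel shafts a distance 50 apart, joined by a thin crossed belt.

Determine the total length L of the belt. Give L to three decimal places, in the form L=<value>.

crossed belt: β = asin((r1+r2)/C) = asin(22/50) = 26.1039°
wrap1 = wrap2 = π + 2β = 232.2078°
tangent length = C·cosβ = 44.8999
L = (r1+r2)·wrap + 2·C·cosβ = 22·4.0528 + 2·44.8999 = 178.9612

L=178.961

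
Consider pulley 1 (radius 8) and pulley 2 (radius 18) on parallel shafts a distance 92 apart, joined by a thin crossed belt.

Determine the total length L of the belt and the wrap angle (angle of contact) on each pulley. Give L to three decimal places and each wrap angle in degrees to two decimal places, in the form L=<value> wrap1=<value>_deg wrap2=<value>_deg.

L=273.079 wrap1=212.83_deg wrap2=212.83_deg

crossed belt: β = asin((r1+r2)/C) = asin(26/92) = 16.4160°
wrap1 = wrap2 = π + 2β = 212.8319°
tangent length = C·cosβ = 88.2496
L = (r1+r2)·wrap + 2·C·cosβ = 26·3.7146 + 2·88.2496 = 273.0794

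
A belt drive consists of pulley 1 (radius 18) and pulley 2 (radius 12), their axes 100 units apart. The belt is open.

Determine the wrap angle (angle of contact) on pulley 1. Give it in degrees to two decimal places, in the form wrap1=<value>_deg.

open belt: β = asin((r2−r1)/C) = asin(-6/100) = -3.4398°
wrap1 = π − 2β = 186.8796°
wrap2 = π + 2β = 173.1204°

wrap1=186.88_deg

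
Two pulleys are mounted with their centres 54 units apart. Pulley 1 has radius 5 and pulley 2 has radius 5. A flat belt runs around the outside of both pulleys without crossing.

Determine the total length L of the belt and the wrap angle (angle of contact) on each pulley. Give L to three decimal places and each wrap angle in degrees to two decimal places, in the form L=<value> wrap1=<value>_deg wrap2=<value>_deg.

L=139.416 wrap1=180.00_deg wrap2=180.00_deg

open belt: β = asin((r2−r1)/C) = asin(0/54) = 0.0000°
wrap1 = π − 2β = 180.0000°
wrap2 = π + 2β = 180.0000°
tangent length = C·cosβ = 54.0000
L = r1·wrap1 + r2·wrap2 + 2·C·cosβ = 5·3.1416 + 5·3.1416 + 2·54.0000 = 139.4159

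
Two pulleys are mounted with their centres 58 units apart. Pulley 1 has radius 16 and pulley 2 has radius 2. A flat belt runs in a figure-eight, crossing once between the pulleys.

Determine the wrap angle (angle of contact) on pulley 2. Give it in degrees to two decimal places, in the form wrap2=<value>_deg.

crossed belt: β = asin((r1+r2)/C) = asin(18/58) = 18.0800°
wrap1 = wrap2 = π + 2β = 216.1600°

wrap2=216.16_deg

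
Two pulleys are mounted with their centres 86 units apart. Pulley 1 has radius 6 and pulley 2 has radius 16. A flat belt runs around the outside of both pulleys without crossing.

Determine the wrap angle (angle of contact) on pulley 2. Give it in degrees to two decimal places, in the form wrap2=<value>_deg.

open belt: β = asin((r2−r1)/C) = asin(10/86) = 6.6774°
wrap1 = π − 2β = 166.6452°
wrap2 = π + 2β = 193.3548°

wrap2=193.35_deg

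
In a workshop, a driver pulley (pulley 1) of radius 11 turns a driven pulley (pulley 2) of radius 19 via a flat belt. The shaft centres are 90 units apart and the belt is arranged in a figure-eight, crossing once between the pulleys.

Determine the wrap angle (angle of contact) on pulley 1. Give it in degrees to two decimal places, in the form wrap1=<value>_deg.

wrap1=218.94_deg

crossed belt: β = asin((r1+r2)/C) = asin(30/90) = 19.4712°
wrap1 = wrap2 = π + 2β = 218.9424°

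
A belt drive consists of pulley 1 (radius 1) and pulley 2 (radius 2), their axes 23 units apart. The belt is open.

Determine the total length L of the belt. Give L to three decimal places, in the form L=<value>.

L=55.468

open belt: β = asin((r2−r1)/C) = asin(1/23) = 2.4919°
wrap1 = π − 2β = 175.0162°
wrap2 = π + 2β = 184.9838°
tangent length = C·cosβ = 22.9783
L = r1·wrap1 + r2·wrap2 + 2·C·cosβ = 1·3.0546 + 2·3.2286 + 2·22.9783 = 55.4683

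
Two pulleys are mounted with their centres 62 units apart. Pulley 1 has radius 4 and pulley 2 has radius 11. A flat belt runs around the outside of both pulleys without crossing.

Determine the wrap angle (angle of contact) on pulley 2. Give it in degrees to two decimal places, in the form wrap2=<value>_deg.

open belt: β = asin((r2−r1)/C) = asin(7/62) = 6.4827°
wrap1 = π − 2β = 167.0346°
wrap2 = π + 2β = 192.9654°

wrap2=192.97_deg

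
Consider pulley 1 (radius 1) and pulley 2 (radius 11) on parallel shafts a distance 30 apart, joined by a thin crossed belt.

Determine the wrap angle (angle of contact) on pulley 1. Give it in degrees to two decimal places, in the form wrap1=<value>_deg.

crossed belt: β = asin((r1+r2)/C) = asin(12/30) = 23.5782°
wrap1 = wrap2 = π + 2β = 227.1564°

wrap1=227.16_deg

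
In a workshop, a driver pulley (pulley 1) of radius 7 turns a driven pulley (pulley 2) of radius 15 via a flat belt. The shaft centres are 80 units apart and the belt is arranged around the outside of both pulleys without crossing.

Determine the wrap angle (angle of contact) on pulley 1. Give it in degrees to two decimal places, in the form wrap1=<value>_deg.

open belt: β = asin((r2−r1)/C) = asin(8/80) = 5.7392°
wrap1 = π − 2β = 168.5217°
wrap2 = π + 2β = 191.4783°

wrap1=168.52_deg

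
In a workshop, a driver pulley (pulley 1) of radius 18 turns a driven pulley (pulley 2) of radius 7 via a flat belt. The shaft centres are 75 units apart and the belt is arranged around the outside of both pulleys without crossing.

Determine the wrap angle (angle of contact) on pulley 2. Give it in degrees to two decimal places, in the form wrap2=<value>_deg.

wrap2=163.13_deg

open belt: β = asin((r2−r1)/C) = asin(-11/75) = -8.4338°
wrap1 = π − 2β = 196.8676°
wrap2 = π + 2β = 163.1324°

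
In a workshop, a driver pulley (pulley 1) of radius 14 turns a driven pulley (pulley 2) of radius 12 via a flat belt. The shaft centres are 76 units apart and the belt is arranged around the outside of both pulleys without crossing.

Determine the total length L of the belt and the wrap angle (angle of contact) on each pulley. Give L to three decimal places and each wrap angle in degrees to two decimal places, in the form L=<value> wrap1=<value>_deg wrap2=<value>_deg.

open belt: β = asin((r2−r1)/C) = asin(-2/76) = -1.5080°
wrap1 = π − 2β = 183.0159°
wrap2 = π + 2β = 176.9841°
tangent length = C·cosβ = 75.9737
L = r1·wrap1 + r2·wrap2 + 2·C·cosβ = 14·3.1942 + 12·3.0890 + 2·75.9737 = 233.7340

L=233.734 wrap1=183.02_deg wrap2=176.98_deg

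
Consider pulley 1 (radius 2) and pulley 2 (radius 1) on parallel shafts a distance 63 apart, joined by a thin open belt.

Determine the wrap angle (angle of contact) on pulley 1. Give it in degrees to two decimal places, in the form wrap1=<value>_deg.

open belt: β = asin((r2−r1)/C) = asin(-1/63) = -0.9095°
wrap1 = π − 2β = 181.8190°
wrap2 = π + 2β = 178.1810°

wrap1=181.82_deg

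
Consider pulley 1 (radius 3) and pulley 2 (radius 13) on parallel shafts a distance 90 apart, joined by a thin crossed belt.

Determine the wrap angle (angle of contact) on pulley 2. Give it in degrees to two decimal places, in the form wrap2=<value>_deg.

wrap2=200.48_deg

crossed belt: β = asin((r1+r2)/C) = asin(16/90) = 10.2403°
wrap1 = wrap2 = π + 2β = 200.4807°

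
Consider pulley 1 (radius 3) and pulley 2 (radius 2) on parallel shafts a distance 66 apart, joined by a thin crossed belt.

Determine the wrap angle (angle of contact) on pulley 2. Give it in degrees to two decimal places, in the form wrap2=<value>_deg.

crossed belt: β = asin((r1+r2)/C) = asin(5/66) = 4.3448°
wrap1 = wrap2 = π + 2β = 188.6895°

wrap2=188.69_deg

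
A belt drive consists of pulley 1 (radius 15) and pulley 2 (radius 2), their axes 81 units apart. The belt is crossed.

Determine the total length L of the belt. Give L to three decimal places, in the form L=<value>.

crossed belt: β = asin((r1+r2)/C) = asin(17/81) = 12.1151°
wrap1 = wrap2 = π + 2β = 204.2302°
tangent length = C·cosβ = 79.1960
L = (r1+r2)·wrap + 2·C·cosβ = 17·3.5645 + 2·79.1960 = 218.9882

L=218.988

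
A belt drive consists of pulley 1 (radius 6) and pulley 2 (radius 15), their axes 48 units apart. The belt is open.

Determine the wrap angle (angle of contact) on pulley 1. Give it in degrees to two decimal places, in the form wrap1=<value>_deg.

wrap1=158.39_deg

open belt: β = asin((r2−r1)/C) = asin(9/48) = 10.8069°
wrap1 = π − 2β = 158.3862°
wrap2 = π + 2β = 201.6138°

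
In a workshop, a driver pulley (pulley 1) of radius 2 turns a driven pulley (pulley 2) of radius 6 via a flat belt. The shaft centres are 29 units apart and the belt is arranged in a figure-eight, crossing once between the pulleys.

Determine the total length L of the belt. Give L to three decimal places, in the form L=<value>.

crossed belt: β = asin((r1+r2)/C) = asin(8/29) = 16.0134°
wrap1 = wrap2 = π + 2β = 212.0268°
tangent length = C·cosβ = 27.8747
L = (r1+r2)·wrap + 2·C·cosβ = 8·3.7006 + 2·27.8747 = 85.3540

L=85.354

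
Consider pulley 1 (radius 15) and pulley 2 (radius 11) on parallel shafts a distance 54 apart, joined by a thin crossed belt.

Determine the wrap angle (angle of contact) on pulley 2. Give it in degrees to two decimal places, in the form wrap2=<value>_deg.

crossed belt: β = asin((r1+r2)/C) = asin(26/54) = 28.7822°
wrap1 = wrap2 = π + 2β = 237.5644°

wrap2=237.56_deg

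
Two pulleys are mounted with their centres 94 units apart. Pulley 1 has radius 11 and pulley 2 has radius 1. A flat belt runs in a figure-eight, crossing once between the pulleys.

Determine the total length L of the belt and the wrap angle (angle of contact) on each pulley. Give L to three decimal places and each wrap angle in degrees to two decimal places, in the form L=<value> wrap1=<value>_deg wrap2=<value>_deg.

crossed belt: β = asin((r1+r2)/C) = asin(12/94) = 7.3344°
wrap1 = wrap2 = π + 2β = 194.6687°
tangent length = C·cosβ = 93.2309
L = (r1+r2)·wrap + 2·C·cosβ = 12·3.3976 + 2·93.2309 = 227.2331

L=227.233 wrap1=194.67_deg wrap2=194.67_deg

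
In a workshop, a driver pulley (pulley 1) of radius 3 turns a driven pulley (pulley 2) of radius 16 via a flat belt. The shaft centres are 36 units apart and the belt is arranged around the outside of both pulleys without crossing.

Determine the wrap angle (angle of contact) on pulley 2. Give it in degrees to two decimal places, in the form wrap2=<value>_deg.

open belt: β = asin((r2−r1)/C) = asin(13/36) = 21.1684°
wrap1 = π − 2β = 137.6631°
wrap2 = π + 2β = 222.3369°

wrap2=222.34_deg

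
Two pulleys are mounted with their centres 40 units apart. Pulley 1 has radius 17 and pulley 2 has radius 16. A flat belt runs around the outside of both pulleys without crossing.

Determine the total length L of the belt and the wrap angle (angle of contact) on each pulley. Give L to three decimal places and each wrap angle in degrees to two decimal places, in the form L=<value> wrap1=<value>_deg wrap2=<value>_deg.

open belt: β = asin((r2−r1)/C) = asin(-1/40) = -1.4325°
wrap1 = π − 2β = 182.8651°
wrap2 = π + 2β = 177.1349°
tangent length = C·cosβ = 39.9875
L = r1·wrap1 + r2·wrap2 + 2·C·cosβ = 17·3.1916 + 16·3.0916 + 2·39.9875 = 183.6976

L=183.698 wrap1=182.87_deg wrap2=177.13_deg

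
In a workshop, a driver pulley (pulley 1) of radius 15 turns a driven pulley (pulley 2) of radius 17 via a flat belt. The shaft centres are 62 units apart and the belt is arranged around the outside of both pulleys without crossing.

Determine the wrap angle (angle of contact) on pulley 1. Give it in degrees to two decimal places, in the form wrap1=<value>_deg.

open belt: β = asin((r2−r1)/C) = asin(2/62) = 1.8486°
wrap1 = π − 2β = 176.3029°
wrap2 = π + 2β = 183.6971°

wrap1=176.30_deg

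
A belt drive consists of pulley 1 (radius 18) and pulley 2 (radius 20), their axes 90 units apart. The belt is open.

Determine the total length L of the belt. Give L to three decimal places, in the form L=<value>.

L=299.425

open belt: β = asin((r2−r1)/C) = asin(2/90) = 1.2733°
wrap1 = π − 2β = 177.4533°
wrap2 = π + 2β = 182.5467°
tangent length = C·cosβ = 89.9778
L = r1·wrap1 + r2·wrap2 + 2·C·cosβ = 18·3.0971 + 20·3.1860 + 2·89.9778 = 299.4250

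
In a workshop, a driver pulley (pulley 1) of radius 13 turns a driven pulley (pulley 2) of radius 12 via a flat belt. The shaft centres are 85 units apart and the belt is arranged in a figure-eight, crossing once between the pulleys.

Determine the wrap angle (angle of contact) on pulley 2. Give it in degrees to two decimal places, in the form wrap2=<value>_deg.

wrap2=214.21_deg

crossed belt: β = asin((r1+r2)/C) = asin(25/85) = 17.1046°
wrap1 = wrap2 = π + 2β = 214.2093°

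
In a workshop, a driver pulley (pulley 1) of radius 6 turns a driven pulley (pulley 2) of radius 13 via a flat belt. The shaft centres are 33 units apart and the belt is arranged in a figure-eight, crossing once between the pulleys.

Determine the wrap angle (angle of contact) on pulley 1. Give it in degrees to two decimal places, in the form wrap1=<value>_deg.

wrap1=250.31_deg

crossed belt: β = asin((r1+r2)/C) = asin(19/33) = 35.1527°
wrap1 = wrap2 = π + 2β = 250.3054°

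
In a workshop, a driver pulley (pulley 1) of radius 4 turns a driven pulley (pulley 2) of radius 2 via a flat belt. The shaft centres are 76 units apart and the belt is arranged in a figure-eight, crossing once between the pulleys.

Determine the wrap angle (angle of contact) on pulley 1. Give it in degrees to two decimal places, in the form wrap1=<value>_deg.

wrap1=189.06_deg

crossed belt: β = asin((r1+r2)/C) = asin(6/76) = 4.5281°
wrap1 = wrap2 = π + 2β = 189.0561°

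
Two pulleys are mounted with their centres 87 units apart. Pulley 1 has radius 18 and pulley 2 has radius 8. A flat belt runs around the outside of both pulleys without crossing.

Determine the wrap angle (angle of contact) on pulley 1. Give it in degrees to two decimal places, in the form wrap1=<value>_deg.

open belt: β = asin((r2−r1)/C) = asin(-10/87) = -6.6003°
wrap1 = π − 2β = 193.2006°
wrap2 = π + 2β = 166.7994°

wrap1=193.20_deg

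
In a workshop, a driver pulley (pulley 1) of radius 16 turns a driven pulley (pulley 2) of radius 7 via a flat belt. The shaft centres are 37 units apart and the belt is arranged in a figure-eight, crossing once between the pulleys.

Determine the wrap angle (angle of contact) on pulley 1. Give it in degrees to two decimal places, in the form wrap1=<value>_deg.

crossed belt: β = asin((r1+r2)/C) = asin(23/37) = 38.4347°
wrap1 = wrap2 = π + 2β = 256.8693°

wrap1=256.87_deg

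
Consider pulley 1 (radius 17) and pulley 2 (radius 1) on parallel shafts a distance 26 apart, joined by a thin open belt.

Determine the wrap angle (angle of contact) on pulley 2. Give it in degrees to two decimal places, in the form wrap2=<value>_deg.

open belt: β = asin((r2−r1)/C) = asin(-16/26) = -37.9799°
wrap1 = π − 2β = 255.9597°
wrap2 = π + 2β = 104.0403°

wrap2=104.04_deg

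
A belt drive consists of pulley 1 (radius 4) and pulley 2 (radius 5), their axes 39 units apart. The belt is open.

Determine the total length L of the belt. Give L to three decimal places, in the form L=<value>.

open belt: β = asin((r2−r1)/C) = asin(1/39) = 1.4693°
wrap1 = π − 2β = 177.0614°
wrap2 = π + 2β = 182.9386°
tangent length = C·cosβ = 38.9872
L = r1·wrap1 + r2·wrap2 + 2·C·cosβ = 4·3.0903 + 5·3.1929 + 2·38.9872 = 106.3000

L=106.300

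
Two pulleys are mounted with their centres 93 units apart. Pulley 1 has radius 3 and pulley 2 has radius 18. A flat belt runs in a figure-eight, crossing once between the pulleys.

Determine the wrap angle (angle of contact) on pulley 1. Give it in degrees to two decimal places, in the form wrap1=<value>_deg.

crossed belt: β = asin((r1+r2)/C) = asin(21/93) = 13.0503°
wrap1 = wrap2 = π + 2β = 206.1006°

wrap1=206.10_deg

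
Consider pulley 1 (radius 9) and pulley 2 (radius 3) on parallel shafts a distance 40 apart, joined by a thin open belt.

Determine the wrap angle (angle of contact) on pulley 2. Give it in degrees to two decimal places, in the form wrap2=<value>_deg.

wrap2=162.75_deg

open belt: β = asin((r2−r1)/C) = asin(-6/40) = -8.6269°
wrap1 = π − 2β = 197.2539°
wrap2 = π + 2β = 162.7461°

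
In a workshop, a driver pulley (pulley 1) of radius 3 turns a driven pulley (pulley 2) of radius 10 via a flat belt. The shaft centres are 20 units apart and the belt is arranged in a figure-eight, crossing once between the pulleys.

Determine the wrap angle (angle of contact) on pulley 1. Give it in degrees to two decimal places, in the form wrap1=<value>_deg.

crossed belt: β = asin((r1+r2)/C) = asin(13/20) = 40.5416°
wrap1 = wrap2 = π + 2β = 261.0832°

wrap1=261.08_deg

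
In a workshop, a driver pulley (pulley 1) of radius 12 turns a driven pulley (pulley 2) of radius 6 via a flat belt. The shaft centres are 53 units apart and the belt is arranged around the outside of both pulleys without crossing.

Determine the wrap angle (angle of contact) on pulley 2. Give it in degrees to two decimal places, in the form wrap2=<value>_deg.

open belt: β = asin((r2−r1)/C) = asin(-6/53) = -6.5002°
wrap1 = π − 2β = 193.0005°
wrap2 = π + 2β = 166.9995°

wrap2=167.00_deg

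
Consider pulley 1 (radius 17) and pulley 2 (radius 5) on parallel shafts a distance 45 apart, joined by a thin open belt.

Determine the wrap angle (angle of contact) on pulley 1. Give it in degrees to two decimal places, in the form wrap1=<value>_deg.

wrap1=210.93_deg

open belt: β = asin((r2−r1)/C) = asin(-12/45) = -15.4660°
wrap1 = π − 2β = 210.9320°
wrap2 = π + 2β = 149.0680°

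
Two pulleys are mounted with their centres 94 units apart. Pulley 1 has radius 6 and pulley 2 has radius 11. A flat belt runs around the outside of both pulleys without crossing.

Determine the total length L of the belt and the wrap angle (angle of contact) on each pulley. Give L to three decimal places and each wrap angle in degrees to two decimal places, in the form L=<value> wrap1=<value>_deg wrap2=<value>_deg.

open belt: β = asin((r2−r1)/C) = asin(5/94) = 3.0491°
wrap1 = π − 2β = 173.9018°
wrap2 = π + 2β = 186.0982°
tangent length = C·cosβ = 93.8669
L = r1·wrap1 + r2·wrap2 + 2·C·cosβ = 6·3.0352 + 11·3.2480 + 2·93.8669 = 241.6731

L=241.673 wrap1=173.90_deg wrap2=186.10_deg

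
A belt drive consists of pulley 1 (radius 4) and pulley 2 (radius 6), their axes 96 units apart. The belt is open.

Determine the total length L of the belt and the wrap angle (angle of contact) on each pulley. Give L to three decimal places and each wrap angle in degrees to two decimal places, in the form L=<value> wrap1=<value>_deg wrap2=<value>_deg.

open belt: β = asin((r2−r1)/C) = asin(2/96) = 1.1937°
wrap1 = π − 2β = 177.6125°
wrap2 = π + 2β = 182.3875°
tangent length = C·cosβ = 95.9792
L = r1·wrap1 + r2·wrap2 + 2·C·cosβ = 4·3.0999 + 6·3.1833 + 2·95.9792 = 223.4576

L=223.458 wrap1=177.61_deg wrap2=182.39_deg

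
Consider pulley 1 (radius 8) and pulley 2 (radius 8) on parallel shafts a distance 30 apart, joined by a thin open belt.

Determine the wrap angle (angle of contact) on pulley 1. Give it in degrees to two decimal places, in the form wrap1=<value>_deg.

open belt: β = asin((r2−r1)/C) = asin(0/30) = 0.0000°
wrap1 = π − 2β = 180.0000°
wrap2 = π + 2β = 180.0000°

wrap1=180.00_deg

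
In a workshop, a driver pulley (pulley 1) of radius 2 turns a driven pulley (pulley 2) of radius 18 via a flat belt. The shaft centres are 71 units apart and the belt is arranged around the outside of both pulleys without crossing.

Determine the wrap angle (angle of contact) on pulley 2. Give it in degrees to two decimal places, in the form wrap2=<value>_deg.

wrap2=206.05_deg

open belt: β = asin((r2−r1)/C) = asin(16/71) = 13.0236°
wrap1 = π − 2β = 153.9528°
wrap2 = π + 2β = 206.0472°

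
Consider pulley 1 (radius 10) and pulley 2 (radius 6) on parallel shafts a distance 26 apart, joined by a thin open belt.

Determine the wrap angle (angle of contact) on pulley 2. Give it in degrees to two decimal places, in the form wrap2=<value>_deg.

wrap2=162.30_deg

open belt: β = asin((r2−r1)/C) = asin(-4/26) = -8.8499°
wrap1 = π − 2β = 197.6998°
wrap2 = π + 2β = 162.3002°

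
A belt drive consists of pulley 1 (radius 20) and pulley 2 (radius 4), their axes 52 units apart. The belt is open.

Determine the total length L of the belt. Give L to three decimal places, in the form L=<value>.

L=184.361

open belt: β = asin((r2−r1)/C) = asin(-16/52) = -17.9202°
wrap1 = π − 2β = 215.8404°
wrap2 = π + 2β = 144.1596°
tangent length = C·cosβ = 49.4773
L = r1·wrap1 + r2·wrap2 + 2·C·cosβ = 20·3.7671 + 4·2.5161 + 2·49.4773 = 184.3613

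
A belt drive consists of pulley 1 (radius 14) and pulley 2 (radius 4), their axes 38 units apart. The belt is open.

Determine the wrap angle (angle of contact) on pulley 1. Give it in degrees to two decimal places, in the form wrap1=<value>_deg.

open belt: β = asin((r2−r1)/C) = asin(-10/38) = -15.2575°
wrap1 = π − 2β = 210.5150°
wrap2 = π + 2β = 149.4850°

wrap1=210.52_deg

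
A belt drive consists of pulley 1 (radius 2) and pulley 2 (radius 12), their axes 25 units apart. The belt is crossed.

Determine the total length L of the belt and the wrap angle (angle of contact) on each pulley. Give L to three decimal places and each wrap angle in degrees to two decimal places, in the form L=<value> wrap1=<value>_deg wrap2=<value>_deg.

L=102.050 wrap1=248.11_deg wrap2=248.11_deg

crossed belt: β = asin((r1+r2)/C) = asin(14/25) = 34.0558°
wrap1 = wrap2 = π + 2β = 248.1116°
tangent length = C·cosβ = 20.7123
L = (r1+r2)·wrap + 2·C·cosβ = 14·4.3304 + 2·20.7123 = 102.0497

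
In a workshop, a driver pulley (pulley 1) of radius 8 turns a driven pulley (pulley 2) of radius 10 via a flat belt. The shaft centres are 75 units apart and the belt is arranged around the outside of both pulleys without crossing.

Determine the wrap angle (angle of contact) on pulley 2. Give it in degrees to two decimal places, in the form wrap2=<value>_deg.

wrap2=183.06_deg

open belt: β = asin((r2−r1)/C) = asin(2/75) = 1.5281°
wrap1 = π − 2β = 176.9439°
wrap2 = π + 2β = 183.0561°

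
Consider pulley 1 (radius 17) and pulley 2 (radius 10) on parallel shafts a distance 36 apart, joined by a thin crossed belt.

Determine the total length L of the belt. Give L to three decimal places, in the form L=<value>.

crossed belt: β = asin((r1+r2)/C) = asin(27/36) = 48.5904°
wrap1 = wrap2 = π + 2β = 277.1808°
tangent length = C·cosβ = 23.8118
L = (r1+r2)·wrap + 2·C·cosβ = 27·4.8377 + 2·23.8118 = 178.2419

L=178.242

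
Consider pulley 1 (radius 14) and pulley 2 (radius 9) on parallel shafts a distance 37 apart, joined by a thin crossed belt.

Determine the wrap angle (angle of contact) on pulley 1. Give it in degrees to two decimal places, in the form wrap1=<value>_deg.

wrap1=256.87_deg

crossed belt: β = asin((r1+r2)/C) = asin(23/37) = 38.4347°
wrap1 = wrap2 = π + 2β = 256.8693°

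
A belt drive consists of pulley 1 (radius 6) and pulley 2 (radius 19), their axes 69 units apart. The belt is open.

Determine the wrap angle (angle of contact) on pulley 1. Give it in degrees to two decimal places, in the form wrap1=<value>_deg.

wrap1=158.28_deg

open belt: β = asin((r2−r1)/C) = asin(13/69) = 10.8598°
wrap1 = π − 2β = 158.2805°
wrap2 = π + 2β = 201.7195°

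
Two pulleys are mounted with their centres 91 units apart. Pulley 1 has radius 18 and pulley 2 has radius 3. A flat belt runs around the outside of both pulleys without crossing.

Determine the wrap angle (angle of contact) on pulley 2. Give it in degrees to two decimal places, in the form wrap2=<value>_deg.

open belt: β = asin((r2−r1)/C) = asin(-15/91) = -9.4877°
wrap1 = π − 2β = 198.9753°
wrap2 = π + 2β = 161.0247°

wrap2=161.02_deg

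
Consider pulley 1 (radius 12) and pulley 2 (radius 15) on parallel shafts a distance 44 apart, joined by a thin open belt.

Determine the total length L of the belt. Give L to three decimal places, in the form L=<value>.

L=173.028

open belt: β = asin((r2−r1)/C) = asin(3/44) = 3.9096°
wrap1 = π − 2β = 172.1809°
wrap2 = π + 2β = 187.8191°
tangent length = C·cosβ = 43.8976
L = r1·wrap1 + r2·wrap2 + 2·C·cosβ = 12·3.0051 + 15·3.2781 + 2·43.8976 = 173.0276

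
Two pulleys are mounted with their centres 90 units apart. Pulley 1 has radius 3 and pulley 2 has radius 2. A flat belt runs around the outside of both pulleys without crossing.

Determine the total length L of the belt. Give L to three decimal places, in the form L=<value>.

L=195.719

open belt: β = asin((r2−r1)/C) = asin(-1/90) = -0.6366°
wrap1 = π − 2β = 181.2733°
wrap2 = π + 2β = 178.7267°
tangent length = C·cosβ = 89.9944
L = r1·wrap1 + r2·wrap2 + 2·C·cosβ = 3·3.1638 + 2·3.1194 + 2·89.9944 = 195.7191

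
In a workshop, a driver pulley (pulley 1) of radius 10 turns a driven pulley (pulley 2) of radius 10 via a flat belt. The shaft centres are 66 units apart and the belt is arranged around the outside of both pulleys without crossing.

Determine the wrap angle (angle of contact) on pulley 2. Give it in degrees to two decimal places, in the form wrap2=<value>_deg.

open belt: β = asin((r2−r1)/C) = asin(0/66) = 0.0000°
wrap1 = π − 2β = 180.0000°
wrap2 = π + 2β = 180.0000°

wrap2=180.00_deg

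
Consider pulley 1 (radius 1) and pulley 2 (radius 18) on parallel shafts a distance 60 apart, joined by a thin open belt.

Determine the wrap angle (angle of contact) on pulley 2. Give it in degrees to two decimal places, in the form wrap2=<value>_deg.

wrap2=212.92_deg

open belt: β = asin((r2−r1)/C) = asin(17/60) = 16.4592°
wrap1 = π − 2β = 147.0815°
wrap2 = π + 2β = 212.9185°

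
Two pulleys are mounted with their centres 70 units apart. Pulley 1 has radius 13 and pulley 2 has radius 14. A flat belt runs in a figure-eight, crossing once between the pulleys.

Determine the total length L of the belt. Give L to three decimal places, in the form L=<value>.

L=235.373

crossed belt: β = asin((r1+r2)/C) = asin(27/70) = 22.6881°
wrap1 = wrap2 = π + 2β = 225.3762°
tangent length = C·cosβ = 64.5833
L = (r1+r2)·wrap + 2·C·cosβ = 27·3.9336 + 2·64.5833 = 235.3726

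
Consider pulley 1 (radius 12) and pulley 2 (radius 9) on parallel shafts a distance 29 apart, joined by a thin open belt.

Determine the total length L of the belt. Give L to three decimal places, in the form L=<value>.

open belt: β = asin((r2−r1)/C) = asin(-3/29) = -5.9378°
wrap1 = π − 2β = 191.8755°
wrap2 = π + 2β = 168.1245°
tangent length = C·cosβ = 28.8444
L = r1·wrap1 + r2·wrap2 + 2·C·cosβ = 12·3.3489 + 9·2.9343 + 2·28.8444 = 124.2841

L=124.284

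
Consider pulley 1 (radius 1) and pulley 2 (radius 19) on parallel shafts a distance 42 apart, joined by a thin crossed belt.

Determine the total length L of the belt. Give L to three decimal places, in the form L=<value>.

L=156.549

crossed belt: β = asin((r1+r2)/C) = asin(20/42) = 28.4369°
wrap1 = wrap2 = π + 2β = 236.8738°
tangent length = C·cosβ = 36.9324
L = (r1+r2)·wrap + 2·C·cosβ = 20·4.1342 + 2·36.9324 = 156.5493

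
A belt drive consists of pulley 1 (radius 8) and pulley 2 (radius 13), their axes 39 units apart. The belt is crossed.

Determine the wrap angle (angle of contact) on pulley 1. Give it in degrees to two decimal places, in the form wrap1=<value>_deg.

crossed belt: β = asin((r1+r2)/C) = asin(21/39) = 32.5790°
wrap1 = wrap2 = π + 2β = 245.1579°

wrap1=245.16_deg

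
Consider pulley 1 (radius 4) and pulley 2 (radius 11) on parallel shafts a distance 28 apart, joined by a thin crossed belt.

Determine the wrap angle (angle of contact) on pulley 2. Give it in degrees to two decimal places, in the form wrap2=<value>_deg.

crossed belt: β = asin((r1+r2)/C) = asin(15/28) = 32.3924°
wrap1 = wrap2 = π + 2β = 244.7847°

wrap2=244.78_deg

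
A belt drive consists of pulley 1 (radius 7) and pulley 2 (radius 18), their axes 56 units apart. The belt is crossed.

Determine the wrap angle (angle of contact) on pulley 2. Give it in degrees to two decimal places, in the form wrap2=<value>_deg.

wrap2=233.03_deg

crossed belt: β = asin((r1+r2)/C) = asin(25/56) = 26.5148°
wrap1 = wrap2 = π + 2β = 233.0295°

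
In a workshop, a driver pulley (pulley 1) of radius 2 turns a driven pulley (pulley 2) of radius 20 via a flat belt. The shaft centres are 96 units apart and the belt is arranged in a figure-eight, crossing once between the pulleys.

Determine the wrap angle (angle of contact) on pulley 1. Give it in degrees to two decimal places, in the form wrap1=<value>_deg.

wrap1=206.50_deg

crossed belt: β = asin((r1+r2)/C) = asin(22/96) = 13.2480°
wrap1 = wrap2 = π + 2β = 206.4960°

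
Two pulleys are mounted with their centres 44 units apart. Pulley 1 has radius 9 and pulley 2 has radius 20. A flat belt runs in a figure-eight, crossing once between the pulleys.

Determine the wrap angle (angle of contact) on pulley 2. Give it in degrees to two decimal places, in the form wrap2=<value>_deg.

crossed belt: β = asin((r1+r2)/C) = asin(29/44) = 41.2306°
wrap1 = wrap2 = π + 2β = 262.4612°

wrap2=262.46_deg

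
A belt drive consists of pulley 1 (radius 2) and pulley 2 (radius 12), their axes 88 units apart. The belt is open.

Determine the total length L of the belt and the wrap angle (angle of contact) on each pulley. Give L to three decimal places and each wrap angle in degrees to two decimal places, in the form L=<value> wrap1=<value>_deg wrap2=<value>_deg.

open belt: β = asin((r2−r1)/C) = asin(10/88) = 6.5250°
wrap1 = π − 2β = 166.9500°
wrap2 = π + 2β = 193.0500°
tangent length = C·cosβ = 87.4300
L = r1·wrap1 + r2·wrap2 + 2·C·cosβ = 2·2.9138 + 12·3.3694 + 2·87.4300 = 221.1199

L=221.120 wrap1=166.95_deg wrap2=193.05_deg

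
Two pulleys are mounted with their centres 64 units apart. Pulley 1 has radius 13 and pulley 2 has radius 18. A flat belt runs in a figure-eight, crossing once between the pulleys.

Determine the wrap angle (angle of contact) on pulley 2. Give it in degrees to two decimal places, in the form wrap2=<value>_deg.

wrap2=237.94_deg

crossed belt: β = asin((r1+r2)/C) = asin(31/64) = 28.9715°
wrap1 = wrap2 = π + 2β = 237.9431°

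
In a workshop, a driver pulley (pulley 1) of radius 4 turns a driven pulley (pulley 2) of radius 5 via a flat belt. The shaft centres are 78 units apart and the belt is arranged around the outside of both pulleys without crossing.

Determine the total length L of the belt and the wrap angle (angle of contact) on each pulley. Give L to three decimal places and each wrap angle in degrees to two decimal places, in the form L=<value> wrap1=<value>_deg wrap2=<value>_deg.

L=184.287 wrap1=178.53_deg wrap2=181.47_deg

open belt: β = asin((r2−r1)/C) = asin(1/78) = 0.7346°
wrap1 = π − 2β = 178.5308°
wrap2 = π + 2β = 181.4692°
tangent length = C·cosβ = 77.9936
L = r1·wrap1 + r2·wrap2 + 2·C·cosβ = 4·3.1160 + 5·3.1672 + 2·77.9936 = 184.2872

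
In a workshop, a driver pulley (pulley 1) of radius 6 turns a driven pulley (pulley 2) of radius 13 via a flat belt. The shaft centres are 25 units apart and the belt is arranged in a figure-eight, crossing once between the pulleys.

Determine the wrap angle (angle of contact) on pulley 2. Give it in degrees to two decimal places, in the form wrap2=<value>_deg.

crossed belt: β = asin((r1+r2)/C) = asin(19/25) = 49.4642°
wrap1 = wrap2 = π + 2β = 278.9284°

wrap2=278.93_deg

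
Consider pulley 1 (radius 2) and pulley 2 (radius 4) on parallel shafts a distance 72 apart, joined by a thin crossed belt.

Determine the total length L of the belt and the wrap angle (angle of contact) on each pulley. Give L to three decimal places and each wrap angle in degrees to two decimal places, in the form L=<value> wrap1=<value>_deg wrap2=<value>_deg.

L=163.350 wrap1=189.56_deg wrap2=189.56_deg

crossed belt: β = asin((r1+r2)/C) = asin(6/72) = 4.7802°
wrap1 = wrap2 = π + 2β = 189.5604°
tangent length = C·cosβ = 71.7496
L = (r1+r2)·wrap + 2·C·cosβ = 6·3.3085 + 2·71.7496 = 163.3498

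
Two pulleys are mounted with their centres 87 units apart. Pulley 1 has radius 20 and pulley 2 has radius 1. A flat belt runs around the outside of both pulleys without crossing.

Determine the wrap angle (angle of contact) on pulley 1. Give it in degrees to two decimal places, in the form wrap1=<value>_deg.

wrap1=205.23_deg

open belt: β = asin((r2−r1)/C) = asin(-19/87) = -12.6145°
wrap1 = π − 2β = 205.2291°
wrap2 = π + 2β = 154.7709°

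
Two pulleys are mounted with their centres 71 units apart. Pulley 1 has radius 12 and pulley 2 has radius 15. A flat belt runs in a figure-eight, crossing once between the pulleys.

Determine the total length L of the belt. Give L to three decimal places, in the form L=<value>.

L=237.220

crossed belt: β = asin((r1+r2)/C) = asin(27/71) = 22.3511°
wrap1 = wrap2 = π + 2β = 224.7023°
tangent length = C·cosβ = 65.6658
L = (r1+r2)·wrap + 2·C·cosβ = 27·3.9218 + 2·65.6658 = 237.2201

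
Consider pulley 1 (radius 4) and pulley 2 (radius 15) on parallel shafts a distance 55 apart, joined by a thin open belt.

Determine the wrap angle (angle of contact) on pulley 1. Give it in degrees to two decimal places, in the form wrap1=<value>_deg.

wrap1=156.93_deg

open belt: β = asin((r2−r1)/C) = asin(11/55) = 11.5370°
wrap1 = π − 2β = 156.9261°
wrap2 = π + 2β = 203.0739°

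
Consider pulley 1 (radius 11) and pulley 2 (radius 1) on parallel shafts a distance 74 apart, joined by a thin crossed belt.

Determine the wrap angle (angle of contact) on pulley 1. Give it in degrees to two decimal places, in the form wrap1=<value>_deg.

wrap1=198.66_deg

crossed belt: β = asin((r1+r2)/C) = asin(12/74) = 9.3324°
wrap1 = wrap2 = π + 2β = 198.6648°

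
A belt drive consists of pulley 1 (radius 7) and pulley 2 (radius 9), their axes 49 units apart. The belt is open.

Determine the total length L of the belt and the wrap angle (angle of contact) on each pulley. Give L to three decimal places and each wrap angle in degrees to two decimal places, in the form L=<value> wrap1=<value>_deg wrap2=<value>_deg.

open belt: β = asin((r2−r1)/C) = asin(2/49) = 2.3393°
wrap1 = π − 2β = 175.3215°
wrap2 = π + 2β = 184.6785°
tangent length = C·cosβ = 48.9592
L = r1·wrap1 + r2·wrap2 + 2·C·cosβ = 7·3.0599 + 9·3.2232 + 2·48.9592 = 148.3471

L=148.347 wrap1=175.32_deg wrap2=184.68_deg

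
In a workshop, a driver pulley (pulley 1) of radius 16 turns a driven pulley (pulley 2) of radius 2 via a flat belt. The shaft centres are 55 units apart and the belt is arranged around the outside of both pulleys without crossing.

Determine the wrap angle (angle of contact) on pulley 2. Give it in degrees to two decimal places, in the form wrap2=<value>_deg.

wrap2=150.51_deg

open belt: β = asin((r2−r1)/C) = asin(-14/55) = -14.7467°
wrap1 = π − 2β = 209.4933°
wrap2 = π + 2β = 150.5067°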